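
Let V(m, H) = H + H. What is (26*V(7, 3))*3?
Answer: 468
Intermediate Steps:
V(m, H) = 2*H
(26*V(7, 3))*3 = (26*(2*3))*3 = (26*6)*3 = 156*3 = 468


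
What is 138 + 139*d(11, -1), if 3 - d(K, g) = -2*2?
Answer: 1111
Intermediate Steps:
d(K, g) = 7 (d(K, g) = 3 - (-2)*2 = 3 - 1*(-4) = 3 + 4 = 7)
138 + 139*d(11, -1) = 138 + 139*7 = 138 + 973 = 1111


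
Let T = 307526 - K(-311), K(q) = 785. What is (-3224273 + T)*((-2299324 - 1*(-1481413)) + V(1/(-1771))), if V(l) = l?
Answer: 4226104567137224/1771 ≈ 2.3863e+12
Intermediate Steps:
T = 306741 (T = 307526 - 1*785 = 307526 - 785 = 306741)
(-3224273 + T)*((-2299324 - 1*(-1481413)) + V(1/(-1771))) = (-3224273 + 306741)*((-2299324 - 1*(-1481413)) + 1/(-1771)) = -2917532*((-2299324 + 1481413) - 1/1771) = -2917532*(-817911 - 1/1771) = -2917532*(-1448520382/1771) = 4226104567137224/1771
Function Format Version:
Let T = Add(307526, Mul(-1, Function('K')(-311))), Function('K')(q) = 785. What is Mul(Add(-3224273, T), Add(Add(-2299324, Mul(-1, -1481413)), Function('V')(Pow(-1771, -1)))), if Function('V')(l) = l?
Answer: Rational(4226104567137224, 1771) ≈ 2.3863e+12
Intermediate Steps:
T = 306741 (T = Add(307526, Mul(-1, 785)) = Add(307526, -785) = 306741)
Mul(Add(-3224273, T), Add(Add(-2299324, Mul(-1, -1481413)), Function('V')(Pow(-1771, -1)))) = Mul(Add(-3224273, 306741), Add(Add(-2299324, Mul(-1, -1481413)), Pow(-1771, -1))) = Mul(-2917532, Add(Add(-2299324, 1481413), Rational(-1, 1771))) = Mul(-2917532, Add(-817911, Rational(-1, 1771))) = Mul(-2917532, Rational(-1448520382, 1771)) = Rational(4226104567137224, 1771)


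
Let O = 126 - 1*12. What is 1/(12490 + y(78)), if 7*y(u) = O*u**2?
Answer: 7/781006 ≈ 8.9628e-6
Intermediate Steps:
O = 114 (O = 126 - 12 = 114)
y(u) = 114*u**2/7 (y(u) = (114*u**2)/7 = 114*u**2/7)
1/(12490 + y(78)) = 1/(12490 + (114/7)*78**2) = 1/(12490 + (114/7)*6084) = 1/(12490 + 693576/7) = 1/(781006/7) = 7/781006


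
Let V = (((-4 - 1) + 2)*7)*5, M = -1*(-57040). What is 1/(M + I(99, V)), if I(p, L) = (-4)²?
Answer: 1/57056 ≈ 1.7527e-5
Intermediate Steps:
M = 57040
V = -105 (V = ((-5 + 2)*7)*5 = -3*7*5 = -21*5 = -105)
I(p, L) = 16
1/(M + I(99, V)) = 1/(57040 + 16) = 1/57056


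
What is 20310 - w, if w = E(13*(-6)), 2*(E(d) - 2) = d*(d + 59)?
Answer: 19567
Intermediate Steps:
E(d) = 2 + d*(59 + d)/2 (E(d) = 2 + (d*(d + 59))/2 = 2 + (d*(59 + d))/2 = 2 + d*(59 + d)/2)
w = 743 (w = 2 + (13*(-6))²/2 + 59*(13*(-6))/2 = 2 + (½)*(-78)² + (59/2)*(-78) = 2 + (½)*6084 - 2301 = 2 + 3042 - 2301 = 743)
20310 - w = 20310 - 1*743 = 20310 - 743 = 19567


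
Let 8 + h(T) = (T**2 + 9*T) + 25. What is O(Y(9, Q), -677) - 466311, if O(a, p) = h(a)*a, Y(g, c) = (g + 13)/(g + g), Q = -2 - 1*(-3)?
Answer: -339914440/729 ≈ -4.6628e+5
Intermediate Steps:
h(T) = 17 + T**2 + 9*T (h(T) = -8 + ((T**2 + 9*T) + 25) = -8 + (25 + T**2 + 9*T) = 17 + T**2 + 9*T)
Q = 1 (Q = -2 + 3 = 1)
Y(g, c) = (13 + g)/(2*g) (Y(g, c) = (13 + g)/((2*g)) = (13 + g)*(1/(2*g)) = (13 + g)/(2*g))
O(a, p) = a*(17 + a**2 + 9*a) (O(a, p) = (17 + a**2 + 9*a)*a = a*(17 + a**2 + 9*a))
O(Y(9, Q), -677) - 466311 = ((1/2)*(13 + 9)/9)*(17 + ((1/2)*(13 + 9)/9)**2 + 9*((1/2)*(13 + 9)/9)) - 466311 = ((1/2)*(1/9)*22)*(17 + ((1/2)*(1/9)*22)**2 + 9*((1/2)*(1/9)*22)) - 466311 = 11*(17 + (11/9)**2 + 9*(11/9))/9 - 466311 = 11*(17 + 121/81 + 11)/9 - 466311 = (11/9)*(2389/81) - 466311 = 26279/729 - 466311 = -339914440/729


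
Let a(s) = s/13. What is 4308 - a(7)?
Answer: 55997/13 ≈ 4307.5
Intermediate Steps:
a(s) = s/13 (a(s) = s*(1/13) = s/13)
4308 - a(7) = 4308 - 7/13 = 55997/13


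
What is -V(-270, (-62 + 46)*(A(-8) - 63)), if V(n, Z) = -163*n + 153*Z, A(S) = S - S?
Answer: -198234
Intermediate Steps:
A(S) = 0
-V(-270, (-62 + 46)*(A(-8) - 63)) = -(-163*(-270) + 153*((-62 + 46)*(0 - 63))) = -(44010 + 153*(-16*(-63))) = -(44010 + 153*1008) = -(44010 + 154224) = -1*198234 = -198234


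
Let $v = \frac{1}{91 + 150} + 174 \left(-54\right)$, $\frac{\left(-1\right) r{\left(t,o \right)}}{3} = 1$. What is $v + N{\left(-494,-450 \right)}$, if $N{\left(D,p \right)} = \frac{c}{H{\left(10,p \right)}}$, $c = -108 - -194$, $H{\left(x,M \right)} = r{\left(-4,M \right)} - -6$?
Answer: $- \frac{6772579}{723} \approx -9367.3$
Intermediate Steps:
$r{\left(t,o \right)} = -3$ ($r{\left(t,o \right)} = \left(-3\right) 1 = -3$)
$v = - \frac{2264435}{241}$ ($v = \frac{1}{241} - 9396 = - \frac{2264435}{241} \approx -9396.0$)
$H{\left(x,M \right)} = 3$ ($H{\left(x,M \right)} = -3 - -6 = -3 + 6 = 3$)
$c = 86$ ($c = -108 + 194 = 86$)
$N{\left(D,p \right)} = \frac{86}{3}$
$v + N{\left(-494,-450 \right)} = - \frac{2264435}{241} + \frac{86}{3} = - \frac{6772579}{723}$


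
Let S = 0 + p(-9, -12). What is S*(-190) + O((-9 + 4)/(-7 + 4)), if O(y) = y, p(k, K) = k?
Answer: 5135/3 ≈ 1711.7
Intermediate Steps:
S = -9 (S = 0 - 9 = -9)
S*(-190) + O((-9 + 4)/(-7 + 4)) = -9*(-190) + (-9 + 4)/(-7 + 4) = 1710 - 5/(-3) = 1710 - 5*(-⅓) = 1710 + 5/3 = 5135/3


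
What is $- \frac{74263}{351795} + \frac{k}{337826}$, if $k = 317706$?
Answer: $\frac{43339705016}{59422748835} \approx 0.72935$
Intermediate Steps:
$- \frac{74263}{351795} + \frac{k}{337826} = - \frac{74263}{351795} + \frac{317706}{337826} = \left(-74263\right) \frac{1}{351795} + 317706 \cdot \frac{1}{337826} = - \frac{74263}{351795} + \frac{158853}{168913} = \frac{43339705016}{59422748835}$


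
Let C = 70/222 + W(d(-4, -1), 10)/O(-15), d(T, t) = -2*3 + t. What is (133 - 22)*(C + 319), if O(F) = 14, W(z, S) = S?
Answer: 248663/7 ≈ 35523.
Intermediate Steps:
d(T, t) = -6 + t
C = 800/777 (C = 70/222 + 10/14 = 70*(1/222) + 10*(1/14) = 35/111 + 5/7 = 800/777 ≈ 1.0296)
(133 - 22)*(C + 319) = (133 - 22)*(800/777 + 319) = 111*(248663/777) = 248663/7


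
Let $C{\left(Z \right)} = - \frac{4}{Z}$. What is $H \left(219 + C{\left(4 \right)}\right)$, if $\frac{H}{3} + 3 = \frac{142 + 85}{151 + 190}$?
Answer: $- \frac{520584}{341} \approx -1526.6$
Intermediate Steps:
$H = - \frac{2388}{341}$ ($H = -9 + 3 \frac{142 + 85}{151 + 190} = -9 + 3 \cdot \frac{227}{341} = -9 + \frac{681}{341} = - \frac{2388}{341} \approx -7.0029$)
$H \left(219 + C{\left(4 \right)}\right) = - \frac{2388 \left(219 - \frac{4}{4}\right)}{341} = - \frac{2388 \left(219 - 1\right)}{341} = \left(- \frac{2388}{341}\right) 218 = - \frac{520584}{341}$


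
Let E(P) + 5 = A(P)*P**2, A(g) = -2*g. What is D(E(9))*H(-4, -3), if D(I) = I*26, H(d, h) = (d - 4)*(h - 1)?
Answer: -1217216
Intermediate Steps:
E(P) = -5 - 2*P**3 (E(P) = -5 + (-2*P)*P**2 = -5 - 2*P**3)
H(d, h) = (-1 + h)*(-4 + d) (H(d, h) = (-4 + d)*(-1 + h) = (-1 + h)*(-4 + d))
D(I) = 26*I
D(E(9))*H(-4, -3) = (26*(-5 - 2*9**3))*(4 - 1*(-4) - 4*(-3) - 4*(-3)) = (26*(-5 - 2*729))*(4 + 4 + 12 + 12) = (26*(-5 - 1458))*32 = (26*(-1463))*32 = -38038*32 = -1217216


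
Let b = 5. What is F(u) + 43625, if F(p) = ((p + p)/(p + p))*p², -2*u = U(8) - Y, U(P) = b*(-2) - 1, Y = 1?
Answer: 43661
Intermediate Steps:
U(P) = -11 (U(P) = 5*(-2) - 1 = -10 - 1 = -11)
u = 6 (u = -(-11 - 1*1)/2 = -(-11 - 1)/2 = -½*(-12) = 6)
F(p) = p² (F(p) = ((2*p)/((2*p)))*p² = ((2*p)*(1/(2*p)))*p² = 1*p² = p²)
F(u) + 43625 = 6² + 43625 = 36 + 43625 = 43661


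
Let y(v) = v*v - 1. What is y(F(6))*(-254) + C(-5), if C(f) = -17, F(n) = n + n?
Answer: -36339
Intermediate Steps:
F(n) = 2*n
y(v) = -1 + v² (y(v) = v² - 1 = -1 + v²)
y(F(6))*(-254) + C(-5) = (-1 + (2*6)²)*(-254) - 17 = (-1 + 12²)*(-254) - 17 = (-1 + 144)*(-254) - 17 = 143*(-254) - 17 = -36322 - 17 = -36339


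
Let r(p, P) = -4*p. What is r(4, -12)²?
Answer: 256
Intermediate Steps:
r(4, -12)² = (-4*4)² = (-16)² = 256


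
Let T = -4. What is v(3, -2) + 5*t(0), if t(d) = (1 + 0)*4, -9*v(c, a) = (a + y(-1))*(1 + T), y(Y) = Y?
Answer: 19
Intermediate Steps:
v(c, a) = -⅓ + a/3 (v(c, a) = -(a - 1)*(1 - 4)/9 = -(-1 + a)*(-3)/9 = -(3 - 3*a)/9 = -⅓ + a/3)
t(d) = 4 (t(d) = 1*4 = 4)
v(3, -2) + 5*t(0) = (-⅓ + (⅓)*(-2)) + 5*4 = (-⅓ - ⅔) + 20 = -1 + 20 = 19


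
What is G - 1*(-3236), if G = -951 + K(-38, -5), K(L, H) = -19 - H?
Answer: 2271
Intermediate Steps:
G = -965 (G = -951 + (-19 - 1*(-5)) = -951 + (-19 + 5) = -951 - 14 = -965)
G - 1*(-3236) = -965 - 1*(-3236) = -965 + 3236 = 2271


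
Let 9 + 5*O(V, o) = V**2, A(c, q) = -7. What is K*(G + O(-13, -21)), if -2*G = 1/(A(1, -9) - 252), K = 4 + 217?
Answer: 3663517/518 ≈ 7072.4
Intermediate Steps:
O(V, o) = -9/5 + V**2/5
K = 221
G = 1/518 (G = -1/(2*(-7 - 252)) = -1/2/(-259) = -1/2*(-1/259) = 1/518 ≈ 0.0019305)
K*(G + O(-13, -21)) = 221*(1/518 + (-9/5 + (1/5)*(-13)**2)) = 221*(1/518 + (-9/5 + (1/5)*169)) = 221*(1/518 + (-9/5 + 169/5)) = 221*(1/518 + 32) = 221*(16577/518) = 3663517/518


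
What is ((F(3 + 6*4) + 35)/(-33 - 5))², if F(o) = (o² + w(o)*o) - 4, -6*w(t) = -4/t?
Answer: 1301881/3249 ≈ 400.70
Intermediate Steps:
w(t) = 2/(3*t) (w(t) = -(-2)/(3*t) = 2/(3*t))
F(o) = -10/3 + o² (F(o) = (o² + (2/(3*o))*o) - 4 = (o² + ⅔) - 4 = (⅔ + o²) - 4 = -10/3 + o²)
((F(3 + 6*4) + 35)/(-33 - 5))² = (((-10/3 + (3 + 6*4)²) + 35)/(-33 - 5))² = (((-10/3 + (3 + 24)²) + 35)/(-38))² = (((-10/3 + 27²) + 35)*(-1/38))² = (((-10/3 + 729) + 35)*(-1/38))² = ((2177/3 + 35)*(-1/38))² = ((2282/3)*(-1/38))² = (-1141/57)² = 1301881/3249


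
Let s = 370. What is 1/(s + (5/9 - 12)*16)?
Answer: 9/1682 ≈ 0.0053508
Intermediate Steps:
1/(s + (5/9 - 12)*16) = 1/(370 + (5/9 - 12)*16) = 1/(370 - 103/9*16) = 1/(370 - 1648/9) = 1/(1682/9) = 9/1682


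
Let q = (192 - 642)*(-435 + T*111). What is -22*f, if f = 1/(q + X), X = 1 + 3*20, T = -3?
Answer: -22/345661 ≈ -6.3646e-5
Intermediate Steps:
X = 61 (X = 1 + 60 = 61)
q = 345600 (q = (192 - 642)*(-435 - 3*111) = -450*(-435 - 333) = -450*(-768) = 345600)
f = 1/345661 (f = 1/(345600 + 61) = 1/345661 ≈ 2.8930e-6)
-22*f = -22*1/345661 = -22/345661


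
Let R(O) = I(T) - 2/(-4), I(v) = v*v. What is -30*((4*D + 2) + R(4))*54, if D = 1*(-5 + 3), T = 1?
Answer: 7290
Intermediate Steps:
D = -2 (D = 1*(-2) = -2)
I(v) = v²
R(O) = 3/2 (R(O) = 1² - 2/(-4) = 1 - 2*(-1)/4 = 1 - 1*(-½) = 1 + ½ = 3/2)
-30*((4*D + 2) + R(4))*54 = -30*((4*(-2) + 2) + 3/2)*54 = -30*((-8 + 2) + 3/2)*54 = -30*(-6 + 3/2)*54 = -30*(-9/2)*54 = 135*54 = 7290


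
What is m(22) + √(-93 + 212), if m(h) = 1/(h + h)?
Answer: 1/44 + √119 ≈ 10.931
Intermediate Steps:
m(h) = 1/(2*h)
m(22) + √(-93 + 212) = (½)/22 + √(-93 + 212) = (½)*(1/22) + √119 = 1/44 + √119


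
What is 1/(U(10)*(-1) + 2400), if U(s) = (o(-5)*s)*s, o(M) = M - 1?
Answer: 1/3000 ≈ 0.00033333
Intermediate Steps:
o(M) = -1 + M
U(s) = -6*s² (U(s) = ((-1 - 5)*s)*s = (-6*s)*s = -6*s²)
1/(U(10)*(-1) + 2400) = 1/(-6*10²*(-1) + 2400) = 1/(-6*100*(-1) + 2400) = 1/(-600*(-1) + 2400) = 1/(600 + 2400) = 1/3000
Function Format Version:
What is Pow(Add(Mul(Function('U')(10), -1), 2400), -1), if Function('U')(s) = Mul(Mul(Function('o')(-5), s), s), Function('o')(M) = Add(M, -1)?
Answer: Rational(1, 3000) ≈ 0.00033333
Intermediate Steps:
Function('o')(M) = Add(-1, M)
Function('U')(s) = Mul(-6, Pow(s, 2)) (Function('U')(s) = Mul(Mul(Add(-1, -5), s), s) = Mul(Mul(-6, s), s) = Mul(-6, Pow(s, 2)))
Pow(Add(Mul(Function('U')(10), -1), 2400), -1) = Pow(Add(Mul(Mul(-6, Pow(10, 2)), -1), 2400), -1) = Pow(Add(Mul(Mul(-6, 100), -1), 2400), -1) = Pow(Add(Mul(-600, -1), 2400), -1) = Pow(Add(600, 2400), -1) = Pow(3000, -1) = Rational(1, 3000)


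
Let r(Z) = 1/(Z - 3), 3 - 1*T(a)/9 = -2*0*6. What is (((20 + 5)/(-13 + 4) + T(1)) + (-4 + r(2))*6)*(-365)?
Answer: 18980/9 ≈ 2108.9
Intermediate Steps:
T(a) = 27 (T(a) = 27 - 9*(-2*0)*6 = 27 - 0*6 = 27 - 9*0 = 27 + 0 = 27)
r(Z) = 1/(-3 + Z)
(((20 + 5)/(-13 + 4) + T(1)) + (-4 + r(2))*6)*(-365) = (((20 + 5)/(-13 + 4) + 27) + (-4 + 1/(-3 + 2))*6)*(-365) = ((25/(-9) + 27) + (-4 + 1/(-1))*6)*(-365) = ((25*(-1/9) + 27) + (-4 - 1)*6)*(-365) = ((-25/9 + 27) - 5*6)*(-365) = (218/9 - 30)*(-365) = -52/9*(-365) = 18980/9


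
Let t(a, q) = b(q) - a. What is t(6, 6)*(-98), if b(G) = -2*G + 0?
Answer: 1764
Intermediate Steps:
b(G) = -2*G
t(a, q) = -a - 2*q (t(a, q) = -2*q - a = -a - 2*q)
t(6, 6)*(-98) = (-1*6 - 2*6)*(-98) = (-6 - 12)*(-98) = -18*(-98) = 1764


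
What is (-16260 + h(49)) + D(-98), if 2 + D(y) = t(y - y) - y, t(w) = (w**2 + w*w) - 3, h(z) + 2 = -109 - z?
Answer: -16327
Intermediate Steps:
h(z) = -111 - z (h(z) = -2 + (-109 - z) = -111 - z)
t(w) = -3 + 2*w**2 (t(w) = (w**2 + w**2) - 3 = 2*w**2 - 3 = -3 + 2*w**2)
D(y) = -5 - y (D(y) = -2 + ((-3 + 2*(y - y)**2) - y) = -2 + ((-3 + 2*0**2) - y) = -2 + ((-3 + 2*0) - y) = -2 + ((-3 + 0) - y) = -2 + (-3 - y) = -5 - y)
(-16260 + h(49)) + D(-98) = (-16260 + (-111 - 1*49)) + (-5 - 1*(-98)) = (-16260 + (-111 - 49)) + (-5 + 98) = (-16260 - 160) + 93 = -16420 + 93 = -16327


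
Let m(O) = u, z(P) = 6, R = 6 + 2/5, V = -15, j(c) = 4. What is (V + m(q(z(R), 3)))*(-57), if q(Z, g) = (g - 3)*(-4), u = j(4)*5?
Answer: -285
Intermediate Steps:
R = 32/5 (R = 6 + 2*(⅕) = 6 + ⅖ = 32/5 ≈ 6.4000)
u = 20 (u = 4*5 = 20)
q(Z, g) = 12 - 4*g (q(Z, g) = (-3 + g)*(-4) = 12 - 4*g)
m(O) = 20
(V + m(q(z(R), 3)))*(-57) = (-15 + 20)*(-57) = 5*(-57) = -285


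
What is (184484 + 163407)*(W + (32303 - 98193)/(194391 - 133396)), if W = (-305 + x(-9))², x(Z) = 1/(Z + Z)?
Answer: 11632487265082207/359316 ≈ 3.2374e+10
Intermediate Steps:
x(Z) = 1/(2*Z)
W = 30151081/324 (W = (-305 + (½)/(-9))² = (-305 + (½)*(-⅑))² = (-305 - 1/18)² = (-5491/18)² = 30151081/324 ≈ 93059.)
(184484 + 163407)*(W + (32303 - 98193)/(194391 - 133396)) = (184484 + 163407)*(30151081/324 + (32303 - 98193)/(194391 - 133396)) = 347891*(30151081/324 - 65890/60995) = 347891*(30151081/324 - 65890*1/60995) = 347891*(30151081/324 - 1198/1109) = 347891*(33437160677/359316) = 11632487265082207/359316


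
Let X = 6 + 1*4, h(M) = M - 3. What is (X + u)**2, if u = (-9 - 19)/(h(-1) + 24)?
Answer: 1849/25 ≈ 73.960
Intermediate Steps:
h(M) = -3 + M
X = 10 (X = 6 + 4 = 10)
u = -7/5 (u = (-9 - 19)/((-3 - 1) + 24) = -28/(-4 + 24) = -28/20 = -28*1/20 = -7/5 ≈ -1.4000)
(X + u)**2 = (10 - 7/5)**2 = (43/5)**2 = 1849/25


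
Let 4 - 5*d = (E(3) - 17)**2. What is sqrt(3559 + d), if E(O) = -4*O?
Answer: sqrt(84790)/5 ≈ 58.237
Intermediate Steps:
d = -837/5 (d = 4/5 - (-4*3 - 17)**2/5 = 4/5 - (-12 - 17)**2/5 = 4/5 - 1/5*(-29)**2 = 4/5 - 1/5*841 = 4/5 - 841/5 = -837/5 ≈ -167.40)
sqrt(3559 + d) = sqrt(3559 - 837/5) = sqrt(16958/5) = sqrt(84790)/5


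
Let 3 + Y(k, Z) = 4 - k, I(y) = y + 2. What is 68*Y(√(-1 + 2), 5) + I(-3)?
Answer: -1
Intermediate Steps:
I(y) = 2 + y
Y(k, Z) = 1 - k (Y(k, Z) = -3 + (4 - k) = 1 - k)
68*Y(√(-1 + 2), 5) + I(-3) = 68*(1 - √(-1 + 2)) + (2 - 3) = 68*(1 - √1) - 1 = 68*(1 - 1*1) - 1 = 68*(1 - 1) - 1 = 68*0 - 1 = 0 - 1 = -1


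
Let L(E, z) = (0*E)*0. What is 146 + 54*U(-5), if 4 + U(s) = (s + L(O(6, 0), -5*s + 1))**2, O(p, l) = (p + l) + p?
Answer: 1280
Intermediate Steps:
O(p, l) = l + 2*p (O(p, l) = (l + p) + p = l + 2*p)
L(E, z) = 0 (L(E, z) = 0*0 = 0)
U(s) = -4 + s**2 (U(s) = -4 + (s + 0)**2 = -4 + s**2)
146 + 54*U(-5) = 146 + 54*(-4 + (-5)**2) = 146 + 54*(-4 + 25) = 146 + 54*21 = 146 + 1134 = 1280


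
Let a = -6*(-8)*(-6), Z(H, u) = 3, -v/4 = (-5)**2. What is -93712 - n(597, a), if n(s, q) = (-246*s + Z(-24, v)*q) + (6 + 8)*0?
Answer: 54014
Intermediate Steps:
v = -100 (v = -4*(-5)**2 = -4*25 = -100)
a = -288 (a = 48*(-6) = -288)
n(s, q) = -246*s + 3*q (n(s, q) = (-246*s + 3*q) + (6 + 8)*0 = (-246*s + 3*q) + 14*0 = (-246*s + 3*q) + 0 = -246*s + 3*q)
-93712 - n(597, a) = -93712 - (-246*597 + 3*(-288)) = -93712 - (-146862 - 864) = -93712 - 1*(-147726) = -93712 + 147726 = 54014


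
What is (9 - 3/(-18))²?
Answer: 3025/36 ≈ 84.028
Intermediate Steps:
(9 - 3/(-18))² = (9 - 3*(-1/18))² = (9 + ⅙)² = (55/6)² = 3025/36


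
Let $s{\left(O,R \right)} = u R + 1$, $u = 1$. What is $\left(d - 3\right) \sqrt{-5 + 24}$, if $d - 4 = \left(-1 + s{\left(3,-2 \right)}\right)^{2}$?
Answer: $5 \sqrt{19} \approx 21.794$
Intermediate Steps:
$s{\left(O,R \right)} = 1 + R$ ($s{\left(O,R \right)} = 1 R + 1 = R + 1 = 1 + R$)
$d = 8$ ($d = 4 + \left(-1 + \left(1 - 2\right)\right)^{2} = 4 + \left(-1 - 1\right)^{2} = 4 + \left(-2\right)^{2} = 4 + 4 = 8$)
$\left(d - 3\right) \sqrt{-5 + 24} = \left(8 - 3\right) \sqrt{-5 + 24} = 5 \sqrt{19}$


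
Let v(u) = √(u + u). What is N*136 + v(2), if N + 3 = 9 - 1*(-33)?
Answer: 5306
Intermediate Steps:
v(u) = √2*√u (v(u) = √(2*u) = √2*√u)
N = 39 (N = -3 + (9 - 1*(-33)) = -3 + (9 + 33) = -3 + 42 = 39)
N*136 + v(2) = 39*136 + √2*√2 = 5304 + 2 = 5306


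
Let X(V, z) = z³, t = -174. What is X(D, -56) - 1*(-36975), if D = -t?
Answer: -138641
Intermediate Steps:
D = 174 (D = -1*(-174) = 174)
X(D, -56) - 1*(-36975) = (-56)³ - 1*(-36975) = -175616 + 36975 = -138641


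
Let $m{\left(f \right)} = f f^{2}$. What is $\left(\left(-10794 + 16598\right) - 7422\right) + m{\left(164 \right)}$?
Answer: $4409326$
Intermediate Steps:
$m{\left(f \right)} = f^{3}$
$\left(\left(-10794 + 16598\right) - 7422\right) + m{\left(164 \right)} = \left(\left(-10794 + 16598\right) - 7422\right) + 164^{3} = \left(5804 - 7422\right) + 4410944 = -1618 + 4410944 = 4409326$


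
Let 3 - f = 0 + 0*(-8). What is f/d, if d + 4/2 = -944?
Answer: -3/946 ≈ -0.0031712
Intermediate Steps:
f = 3 (f = 3 - (0 + 0*(-8)) = 3 - (0 + 0) = 3 - 1*0 = 3 + 0 = 3)
d = -946 (d = -2 - 944 = -946)
f/d = 3/(-946) = 3*(-1/946) = -3/946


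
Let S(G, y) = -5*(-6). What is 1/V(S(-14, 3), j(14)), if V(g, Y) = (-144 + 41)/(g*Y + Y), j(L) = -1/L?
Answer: 31/1442 ≈ 0.021498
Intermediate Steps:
S(G, y) = 30
V(g, Y) = -103/(Y + Y*g) (V(g, Y) = -103/(Y*g + Y) = -103/(Y + Y*g))
1/V(S(-14, 3), j(14)) = 1/(-103/(((-1/14))*(1 + 30))) = 1/(-103/(-1*1/14*31)) = 1/(-103*1/31/(-1/14)) = 1/(-103*(-14)*1/31) = 1/(1442/31) = 31/1442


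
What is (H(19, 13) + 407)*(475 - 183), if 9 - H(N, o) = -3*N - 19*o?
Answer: 210240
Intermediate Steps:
H(N, o) = 9 + 3*N + 19*o (H(N, o) = 9 - (-3*N - 19*o) = 9 - (-19*o - 3*N) = 9 + (3*N + 19*o) = 9 + 3*N + 19*o)
(H(19, 13) + 407)*(475 - 183) = ((9 + 3*19 + 19*13) + 407)*(475 - 183) = ((9 + 57 + 247) + 407)*292 = (313 + 407)*292 = 720*292 = 210240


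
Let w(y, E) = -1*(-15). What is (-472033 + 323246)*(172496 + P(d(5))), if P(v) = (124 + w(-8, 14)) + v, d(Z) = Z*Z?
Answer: -25689563420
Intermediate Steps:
d(Z) = Z**2
w(y, E) = 15
P(v) = 139 + v (P(v) = (124 + 15) + v = 139 + v)
(-472033 + 323246)*(172496 + P(d(5))) = (-472033 + 323246)*(172496 + (139 + 5**2)) = -148787*(172496 + (139 + 25)) = -148787*(172496 + 164) = -148787*172660 = -25689563420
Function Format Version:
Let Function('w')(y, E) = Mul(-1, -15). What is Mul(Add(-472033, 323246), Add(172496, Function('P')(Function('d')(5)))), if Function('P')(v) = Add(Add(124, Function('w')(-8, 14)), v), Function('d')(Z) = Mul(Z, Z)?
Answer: -25689563420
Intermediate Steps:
Function('d')(Z) = Pow(Z, 2)
Function('w')(y, E) = 15
Function('P')(v) = Add(139, v) (Function('P')(v) = Add(Add(124, 15), v) = Add(139, v))
Mul(Add(-472033, 323246), Add(172496, Function('P')(Function('d')(5)))) = Mul(Add(-472033, 323246), Add(172496, Add(139, Pow(5, 2)))) = Mul(-148787, Add(172496, Add(139, 25))) = Mul(-148787, Add(172496, 164)) = Mul(-148787, 172660) = -25689563420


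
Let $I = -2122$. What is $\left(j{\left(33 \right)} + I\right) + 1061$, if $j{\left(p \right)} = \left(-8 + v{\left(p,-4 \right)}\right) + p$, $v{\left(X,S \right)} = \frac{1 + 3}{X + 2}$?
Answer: $- \frac{36256}{35} \approx -1035.9$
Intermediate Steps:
$v{\left(X,S \right)} = \frac{4}{2 + X}$
$j{\left(p \right)} = -8 + p + \frac{4}{2 + p}$ ($j{\left(p \right)} = \left(-8 + \frac{4}{2 + p}\right) + p = -8 + p + \frac{4}{2 + p}$)
$\left(j{\left(33 \right)} + I\right) + 1061 = \left(\frac{4 + \left(-8 + 33\right) \left(2 + 33\right)}{2 + 33} - 2122\right) + 1061 = \left(\frac{4 + 25 \cdot 35}{35} - 2122\right) + 1061 = \left(\frac{4 + 875}{35} - 2122\right) + 1061 = \left(\frac{1}{35} \cdot 879 - 2122\right) + 1061 = \left(\frac{879}{35} - 2122\right) + 1061 = - \frac{73391}{35} + 1061 = - \frac{36256}{35}$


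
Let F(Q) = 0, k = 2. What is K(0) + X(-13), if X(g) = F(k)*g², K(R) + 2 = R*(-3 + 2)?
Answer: -2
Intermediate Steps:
K(R) = -2 - R (K(R) = -2 + R*(-3 + 2) = -2 + R*(-1) = -2 - R)
X(g) = 0 (X(g) = 0*g² = 0)
K(0) + X(-13) = (-2 - 1*0) + 0 = (-2 + 0) + 0 = -2 + 0 = -2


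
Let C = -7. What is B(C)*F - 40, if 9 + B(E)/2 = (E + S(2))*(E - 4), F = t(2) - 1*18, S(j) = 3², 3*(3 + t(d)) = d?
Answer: 3662/3 ≈ 1220.7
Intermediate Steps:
t(d) = -3 + d/3
S(j) = 9
F = -61/3 (F = (-3 + (⅓)*2) - 1*18 = (-3 + ⅔) - 18 = -7/3 - 18 = -61/3 ≈ -20.333)
B(E) = -18 + 2*(-4 + E)*(9 + E) (B(E) = -18 + 2*((E + 9)*(E - 4)) = -18 + 2*((9 + E)*(-4 + E)) = -18 + 2*((-4 + E)*(9 + E)) = -18 + 2*(-4 + E)*(9 + E))
B(C)*F - 40 = (-90 + 2*(-7)² + 10*(-7))*(-61/3) - 40 = (-90 + 2*49 - 70)*(-61/3) - 40 = (-90 + 98 - 70)*(-61/3) - 40 = -62*(-61/3) - 40 = 3782/3 - 40 = 3662/3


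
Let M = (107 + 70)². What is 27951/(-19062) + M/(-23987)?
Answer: -422551345/152413398 ≈ -2.7724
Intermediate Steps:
M = 31329 (M = 177² = 31329)
27951/(-19062) + M/(-23987) = 27951/(-19062) + 31329/(-23987) = 27951*(-1/19062) + 31329*(-1/23987) = -9317/6354 - 31329/23987 = -422551345/152413398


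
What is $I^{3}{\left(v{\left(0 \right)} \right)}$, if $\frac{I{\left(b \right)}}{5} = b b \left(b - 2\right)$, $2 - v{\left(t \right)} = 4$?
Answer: $-512000$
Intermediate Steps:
$v{\left(t \right)} = -2$ ($v{\left(t \right)} = 2 - 4 = -2$)
$I{\left(b \right)} = 5 b^{2} \left(-2 + b\right)$ ($I{\left(b \right)} = 5 b b \left(b - 2\right) = 5 b^{2} \left(-2 + b\right)$)
$I^{3}{\left(v{\left(0 \right)} \right)} = \left(5 \left(-2\right)^{2} \left(-2 - 2\right)\right)^{3} = \left(5 \cdot 4 \left(-4\right)\right)^{3} = \left(-80\right)^{3} = -512000$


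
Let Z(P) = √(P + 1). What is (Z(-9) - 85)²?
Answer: 7217 - 340*I*√2 ≈ 7217.0 - 480.83*I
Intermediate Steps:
Z(P) = √(1 + P)
(Z(-9) - 85)² = (√(1 - 9) - 85)² = (√(-8) - 85)² = (2*I*√2 - 85)² = (-85 + 2*I*√2)²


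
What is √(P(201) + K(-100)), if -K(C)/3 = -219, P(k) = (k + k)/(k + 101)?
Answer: 4*√938163/151 ≈ 25.658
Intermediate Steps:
P(k) = 2*k/(101 + k) (P(k) = (2*k)/(101 + k) = 2*k/(101 + k))
K(C) = 657 (K(C) = -3*(-219) = 657)
√(P(201) + K(-100)) = √(2*201/(101 + 201) + 657) = √(2*201/302 + 657) = √(2*201*(1/302) + 657) = √(201/151 + 657) = √(99408/151) = 4*√938163/151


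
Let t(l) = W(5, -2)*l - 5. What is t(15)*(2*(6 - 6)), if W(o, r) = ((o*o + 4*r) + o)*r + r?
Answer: 0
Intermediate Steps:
W(o, r) = r + r*(o + o² + 4*r) (W(o, r) = ((o² + 4*r) + o)*r + r = (o + o² + 4*r)*r + r = r*(o + o² + 4*r) + r = r + r*(o + o² + 4*r))
t(l) = -5 - 46*l (t(l) = (-2*(1 + 5 + 5² + 4*(-2)))*l - 5 = (-2*(1 + 5 + 25 - 8))*l - 5 = (-2*23)*l - 5 = -46*l - 5 = -5 - 46*l)
t(15)*(2*(6 - 6)) = (-5 - 46*15)*(2*(6 - 6)) = (-5 - 690)*(2*0) = -695*0 = 0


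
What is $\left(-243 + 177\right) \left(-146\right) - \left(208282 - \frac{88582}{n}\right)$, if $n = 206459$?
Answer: $- \frac{41012165932}{206459} \approx -1.9865 \cdot 10^{5}$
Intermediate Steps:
$\left(-243 + 177\right) \left(-146\right) - \left(208282 - \frac{88582}{n}\right) = \left(-243 + 177\right) \left(-146\right) - \left(208282 - \frac{88582}{206459}\right) = \left(-66\right) \left(-146\right) + \left(88582 \cdot \frac{1}{206459} - 208282\right) = 9636 + \left(\frac{88582}{206459} - 208282\right) = 9636 - \frac{43001604856}{206459} = - \frac{41012165932}{206459}$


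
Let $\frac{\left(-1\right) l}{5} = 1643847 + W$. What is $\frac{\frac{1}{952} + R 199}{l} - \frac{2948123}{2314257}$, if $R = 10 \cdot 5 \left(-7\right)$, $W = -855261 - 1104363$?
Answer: $- \frac{46310811028397}{35136932036360} \approx -1.318$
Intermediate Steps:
$W = -1959624$
$l = 1578885$ ($l = - 5 \left(1643847 - 1959624\right) = \left(-5\right) \left(-315777\right) = 1578885$)
$R = -350$ ($R = 50 \left(-7\right) = -350$)
$\frac{\frac{1}{952} + R 199}{l} - \frac{2948123}{2314257} = \frac{\frac{1}{952} - 69650}{1578885} - \frac{2948123}{2314257} = \left(\frac{1}{952} - 69650\right) \frac{1}{1578885} - \frac{2948123}{2314257} = \left(- \frac{66306799}{952}\right) \frac{1}{1578885} - \frac{2948123}{2314257} = - \frac{66306799}{1503098520} - \frac{2948123}{2314257} = - \frac{46310811028397}{35136932036360}$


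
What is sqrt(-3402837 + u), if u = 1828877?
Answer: 38*I*sqrt(1090) ≈ 1254.6*I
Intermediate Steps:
sqrt(-3402837 + u) = sqrt(-3402837 + 1828877) = sqrt(-1573960) = 38*I*sqrt(1090)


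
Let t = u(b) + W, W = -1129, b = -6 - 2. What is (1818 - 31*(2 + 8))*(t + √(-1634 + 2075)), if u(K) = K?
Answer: -1682928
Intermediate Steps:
b = -8
t = -1137 (t = -8 - 1129 = -1137)
(1818 - 31*(2 + 8))*(t + √(-1634 + 2075)) = (1818 - 31*(2 + 8))*(-1137 + √(-1634 + 2075)) = (1818 - 31*10)*(-1137 + √441) = (1818 - 310)*(-1137 + 21) = 1508*(-1116) = -1682928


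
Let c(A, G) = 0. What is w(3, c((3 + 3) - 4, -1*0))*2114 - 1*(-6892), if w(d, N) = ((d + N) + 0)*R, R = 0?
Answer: 6892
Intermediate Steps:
w(d, N) = 0 (w(d, N) = ((d + N) + 0)*0 = ((N + d) + 0)*0 = (N + d)*0 = 0)
w(3, c((3 + 3) - 4, -1*0))*2114 - 1*(-6892) = 0*2114 - 1*(-6892) = 0 + 6892 = 6892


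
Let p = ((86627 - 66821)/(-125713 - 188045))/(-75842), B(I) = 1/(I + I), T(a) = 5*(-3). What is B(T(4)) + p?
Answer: -330492223/9915014265 ≈ -0.033333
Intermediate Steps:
T(a) = -15
B(I) = 1/(2*I)
p = 3301/3966005706 (p = (19806/(-313758))*(-1/75842) = (19806*(-1/313758))*(-1/75842) = -3301/52293*(-1/75842) = 3301/3966005706 ≈ 8.3232e-7)
B(T(4)) + p = (1/2)/(-15) + 3301/3966005706 = (1/2)*(-1/15) + 3301/3966005706 = -1/30 + 3301/3966005706 = -330492223/9915014265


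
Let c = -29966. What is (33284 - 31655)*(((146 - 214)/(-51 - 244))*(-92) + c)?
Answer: -14410502154/295 ≈ -4.8849e+7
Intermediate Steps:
(33284 - 31655)*(((146 - 214)/(-51 - 244))*(-92) + c) = (33284 - 31655)*(((146 - 214)/(-51 - 244))*(-92) - 29966) = 1629*(-68/(-295)*(-92) - 29966) = 1629*(-68*(-1/295)*(-92) - 29966) = 1629*((68/295)*(-92) - 29966) = 1629*(-6256/295 - 29966) = 1629*(-8846226/295) = -14410502154/295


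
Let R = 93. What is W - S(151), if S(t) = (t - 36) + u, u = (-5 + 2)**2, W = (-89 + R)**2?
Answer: -108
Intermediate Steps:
W = 16 (W = (-89 + 93)**2 = 4**2 = 16)
u = 9 (u = (-3)**2 = 9)
S(t) = -27 + t (S(t) = (t - 36) + 9 = (-36 + t) + 9 = -27 + t)
W - S(151) = 16 - (-27 + 151) = 16 - 1*124 = 16 - 124 = -108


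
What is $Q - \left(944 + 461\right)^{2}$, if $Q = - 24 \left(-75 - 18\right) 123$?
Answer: $-1699489$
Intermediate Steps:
$Q = 274536$ ($Q = - 24 \left(-75 - 18\right) 123 = \left(-24\right) \left(-93\right) 123 = 2232 \cdot 123 = 274536$)
$Q - \left(944 + 461\right)^{2} = 274536 - \left(944 + 461\right)^{2} = 274536 - 1405^{2} = 274536 - 1974025 = -1699489$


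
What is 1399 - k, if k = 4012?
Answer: -2613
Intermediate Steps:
1399 - k = 1399 - 1*4012 = 1399 - 4012 = -2613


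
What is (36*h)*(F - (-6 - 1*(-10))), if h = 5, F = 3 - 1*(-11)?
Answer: 1800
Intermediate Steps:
F = 14 (F = 3 + 11 = 14)
(36*h)*(F - (-6 - 1*(-10))) = (36*5)*(14 - (-6 - 1*(-10))) = 180*(14 - (-6 + 10)) = 180*(14 - 1*4) = 180*(14 - 4) = 180*10 = 1800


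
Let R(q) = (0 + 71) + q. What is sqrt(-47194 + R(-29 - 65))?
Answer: I*sqrt(47217) ≈ 217.29*I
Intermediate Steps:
R(q) = 71 + q
sqrt(-47194 + R(-29 - 65)) = sqrt(-47194 + (71 + (-29 - 65))) = sqrt(-47194 + (71 - 94)) = sqrt(-47194 - 23) = sqrt(-47217) = I*sqrt(47217)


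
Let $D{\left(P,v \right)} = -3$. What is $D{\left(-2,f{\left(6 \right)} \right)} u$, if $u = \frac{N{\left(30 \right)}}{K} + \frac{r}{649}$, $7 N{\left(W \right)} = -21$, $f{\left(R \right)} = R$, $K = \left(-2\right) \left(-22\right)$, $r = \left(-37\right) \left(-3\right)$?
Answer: $- \frac{801}{2596} \approx -0.30855$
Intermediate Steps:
$r = 111$
$K = 44$
$N{\left(W \right)} = -3$ ($N{\left(W \right)} = \frac{1}{7} \left(-21\right) = -3$)
$u = \frac{267}{2596}$ ($u = - \frac{3}{44} + \frac{111}{649} = \frac{267}{2596} \approx 0.10285$)
$D{\left(-2,f{\left(6 \right)} \right)} u = \left(-3\right) \frac{267}{2596} = - \frac{801}{2596}$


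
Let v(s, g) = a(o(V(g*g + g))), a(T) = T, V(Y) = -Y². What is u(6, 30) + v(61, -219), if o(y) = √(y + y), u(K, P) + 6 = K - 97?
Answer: -97 + 47742*I*√2 ≈ -97.0 + 67517.0*I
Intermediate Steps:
u(K, P) = -103 + K (u(K, P) = -6 + (K - 97) = -6 + (-97 + K) = -103 + K)
o(y) = √2*√y (o(y) = √(2*y) = √2*√y)
v(s, g) = √2*√(-(g + g²)²) (v(s, g) = √2*√(-(g*g + g)²) = √2*√(-(g² + g)²) = √2*√(-(g + g²)²))
u(6, 30) + v(61, -219) = (-103 + 6) + √2*√(-1*(-219)²*(1 - 219)²) = -97 + √2*√(-1*47961*(-218)²) = -97 + √2*√(-1*47961*47524) = -97 + √2*√(-2279298564) = -97 + √2*(47742*I) = -97 + 47742*I*√2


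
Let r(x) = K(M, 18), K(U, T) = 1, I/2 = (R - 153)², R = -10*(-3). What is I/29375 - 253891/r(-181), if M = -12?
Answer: -7458017867/29375 ≈ -2.5389e+5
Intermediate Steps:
R = 30
I = 30258 (I = 2*(30 - 153)² = 2*(-123)² = 2*15129 = 30258)
r(x) = 1
I/29375 - 253891/r(-181) = 30258/29375 - 253891/1 = 30258*(1/29375) - 253891*1 = 30258/29375 - 253891 = -7458017867/29375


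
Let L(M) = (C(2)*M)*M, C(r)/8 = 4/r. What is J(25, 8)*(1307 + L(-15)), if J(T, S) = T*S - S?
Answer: 942144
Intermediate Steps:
C(r) = 32/r (C(r) = 8*(4/r) = 32/r)
J(T, S) = -S + S*T (J(T, S) = S*T - S = -S + S*T)
L(M) = 16*M**2 (L(M) = ((32/2)*M)*M = ((32*(1/2))*M)*M = (16*M)*M = 16*M**2)
J(25, 8)*(1307 + L(-15)) = (8*(-1 + 25))*(1307 + 16*(-15)**2) = (8*24)*(1307 + 16*225) = 192*(1307 + 3600) = 192*4907 = 942144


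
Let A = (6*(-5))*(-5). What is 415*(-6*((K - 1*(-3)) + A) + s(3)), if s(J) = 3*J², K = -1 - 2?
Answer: -362295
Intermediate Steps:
A = 150 (A = -30*(-5) = 150)
K = -3
415*(-6*((K - 1*(-3)) + A) + s(3)) = 415*(-6*((-3 - 1*(-3)) + 150) + 3*3²) = 415*(-6*((-3 + 3) + 150) + 3*9) = 415*(-6*(0 + 150) + 27) = 415*(-6*150 + 27) = 415*(-900 + 27) = 415*(-873) = -362295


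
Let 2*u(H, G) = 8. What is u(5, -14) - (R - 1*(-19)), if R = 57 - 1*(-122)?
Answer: -194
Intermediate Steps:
u(H, G) = 4 (u(H, G) = (1/2)*8 = 4)
R = 179 (R = 57 + 122 = 179)
u(5, -14) - (R - 1*(-19)) = 4 - (179 - 1*(-19)) = 4 - (179 + 19) = 4 - 1*198 = 4 - 198 = -194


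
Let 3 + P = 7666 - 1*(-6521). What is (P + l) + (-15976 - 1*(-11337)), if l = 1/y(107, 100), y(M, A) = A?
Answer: 954501/100 ≈ 9545.0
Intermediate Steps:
P = 14184 (P = -3 + (7666 - 1*(-6521)) = -3 + (7666 + 6521) = -3 + 14187 = 14184)
l = 1/100 ≈ 0.010000
(P + l) + (-15976 - 1*(-11337)) = (14184 + 1/100) + (-15976 - 1*(-11337)) = 1418401/100 + (-15976 + 11337) = 1418401/100 - 4639 = 954501/100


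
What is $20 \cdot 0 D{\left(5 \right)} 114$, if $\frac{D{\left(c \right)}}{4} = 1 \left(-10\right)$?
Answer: $0$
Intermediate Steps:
$D{\left(c \right)} = -40$ ($D{\left(c \right)} = 4 \cdot 1 \left(-10\right) = 4 \left(-10\right) = -40$)
$20 \cdot 0 D{\left(5 \right)} 114 = 20 \cdot 0 \left(-40\right) 114 = 0 \left(-40\right) 114 = 0 \cdot 114 = 0$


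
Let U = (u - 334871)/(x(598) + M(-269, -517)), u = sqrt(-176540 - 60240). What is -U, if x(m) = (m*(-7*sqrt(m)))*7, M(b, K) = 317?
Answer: (334871 - 2*I*sqrt(59195))/(317 - 29302*sqrt(598)) ≈ -0.46754 + 0.00067939*I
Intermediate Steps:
x(m) = -49*m**(3/2) (x(m) = -7*m**(3/2)*7 = -49*m**(3/2))
u = 2*I*sqrt(59195) (u = sqrt(-236780) = 2*I*sqrt(59195) ≈ 486.6*I)
U = (-334871 + 2*I*sqrt(59195))/(317 - 29302*sqrt(598)) (U = (2*I*sqrt(59195) - 334871)/(-29302*sqrt(598) + 317) = (-334871 + 2*I*sqrt(59195))/(-29302*sqrt(598) + 317) = (-334871 + 2*I*sqrt(59195))/(317 - 29302*sqrt(598)) ≈ 0.46754 - 0.00067939*I)
-U = -(106154107/513447007503 + 9812390042*sqrt(598)/513447007503 - 58604*I*sqrt(35398610)/513447007503 - 634*I*sqrt(59195)/513447007503) = -106154107/513447007503 - 9812390042*sqrt(598)/513447007503 + 634*I*sqrt(59195)/513447007503 + 58604*I*sqrt(35398610)/513447007503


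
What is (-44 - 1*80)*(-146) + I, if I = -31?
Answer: 18073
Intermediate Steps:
(-44 - 1*80)*(-146) + I = (-44 - 1*80)*(-146) - 31 = (-44 - 80)*(-146) - 31 = -124*(-146) - 31 = 18104 - 31 = 18073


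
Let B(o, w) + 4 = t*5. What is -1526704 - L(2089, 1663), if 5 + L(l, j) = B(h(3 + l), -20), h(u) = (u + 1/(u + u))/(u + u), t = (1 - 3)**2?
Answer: -1526715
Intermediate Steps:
t = 4 (t = (-2)**2 = 4)
h(u) = (u + 1/(2*u))/(2*u) (h(u) = (u + 1/(2*u))/((2*u)) = (u + 1/(2*u))*(1/(2*u)) = (u + 1/(2*u))/(2*u))
B(o, w) = 16 (B(o, w) = -4 + 4*5 = -4 + 20 = 16)
L(l, j) = 11 (L(l, j) = -5 + 16 = 11)
-1526704 - L(2089, 1663) = -1526704 - 1*11 = -1526704 - 11 = -1526715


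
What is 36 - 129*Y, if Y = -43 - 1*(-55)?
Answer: -1512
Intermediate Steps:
Y = 12 (Y = -43 + 55 = 12)
36 - 129*Y = 36 - 129*12 = 36 - 1548 = -1512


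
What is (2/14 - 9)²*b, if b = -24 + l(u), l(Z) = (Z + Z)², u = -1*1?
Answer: -76880/49 ≈ -1569.0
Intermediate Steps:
u = -1
l(Z) = 4*Z² (l(Z) = (2*Z)² = 4*Z²)
b = -20 (b = -24 + 4*(-1)² = -24 + 4*1 = -24 + 4 = -20)
(2/14 - 9)²*b = (2/14 - 9)²*(-20) = (2*(1/14) - 9)²*(-20) = (⅐ - 9)²*(-20) = (-62/7)²*(-20) = (3844/49)*(-20) = -76880/49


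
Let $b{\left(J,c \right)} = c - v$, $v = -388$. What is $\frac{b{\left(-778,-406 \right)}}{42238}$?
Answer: $- \frac{9}{21119} \approx -0.00042616$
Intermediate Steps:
$b{\left(J,c \right)} = 388 + c$ ($b{\left(J,c \right)} = c - -388 = c + 388 = 388 + c$)
$\frac{b{\left(-778,-406 \right)}}{42238} = \frac{388 - 406}{42238} = \left(-18\right) \frac{1}{42238} = - \frac{9}{21119}$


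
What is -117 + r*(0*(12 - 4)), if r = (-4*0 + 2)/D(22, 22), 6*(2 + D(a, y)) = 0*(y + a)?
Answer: -117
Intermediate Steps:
D(a, y) = -2 (D(a, y) = -2 + (0*(y + a))/6 = -2 + (0*(a + y))/6 = -2 + (⅙)*0 = -2 + 0 = -2)
r = -1 (r = (-4*0 + 2)/(-2) = (0 + 2)*(-½) = 2*(-½) = -1)
-117 + r*(0*(12 - 4)) = -117 - 0*(12 - 4) = -117 - 0*8 = -117 - 1*0 = -117 + 0 = -117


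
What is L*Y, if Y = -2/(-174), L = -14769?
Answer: -4923/29 ≈ -169.76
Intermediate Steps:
Y = 1/87 (Y = -2*(-1/174) = 1/87 ≈ 0.011494)
L*Y = -14769*1/87 = -4923/29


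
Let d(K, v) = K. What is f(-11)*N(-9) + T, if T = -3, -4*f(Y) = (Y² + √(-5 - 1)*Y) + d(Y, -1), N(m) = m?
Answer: 489/2 - 99*I*√6/4 ≈ 244.5 - 60.625*I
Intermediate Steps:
f(Y) = -Y/4 - Y²/4 - I*Y*√6/4 (f(Y) = -((Y² + √(-5 - 1)*Y) + Y)/4 = -((Y² + √(-6)*Y) + Y)/4 = -((Y² + (I*√6)*Y) + Y)/4 = -((Y² + I*Y*√6) + Y)/4 = -(Y + Y² + I*Y*√6)/4 = -Y/4 - Y²/4 - I*Y*√6/4)
f(-11)*N(-9) + T = ((¼)*(-11)*(-1 - 1*(-11) - I*√6))*(-9) - 3 = ((¼)*(-11)*(-1 + 11 - I*√6))*(-9) - 3 = ((¼)*(-11)*(10 - I*√6))*(-9) - 3 = (-55/2 + 11*I*√6/4)*(-9) - 3 = (495/2 - 99*I*√6/4) - 3 = 489/2 - 99*I*√6/4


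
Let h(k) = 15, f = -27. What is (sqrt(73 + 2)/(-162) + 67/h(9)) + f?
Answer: -338/15 - 5*sqrt(3)/162 ≈ -22.587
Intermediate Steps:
(sqrt(73 + 2)/(-162) + 67/h(9)) + f = (sqrt(73 + 2)/(-162) + 67/15) - 27 = (sqrt(75)*(-1/162) + 67*(1/15)) - 27 = ((5*sqrt(3))*(-1/162) + 67/15) - 27 = (-5*sqrt(3)/162 + 67/15) - 27 = (67/15 - 5*sqrt(3)/162) - 27 = -338/15 - 5*sqrt(3)/162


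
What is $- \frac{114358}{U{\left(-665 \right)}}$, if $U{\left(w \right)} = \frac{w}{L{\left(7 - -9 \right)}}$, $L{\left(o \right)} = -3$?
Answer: $- \frac{343074}{665} \approx -515.9$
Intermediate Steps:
$U{\left(w \right)} = - \frac{w}{3}$ ($U{\left(w \right)} = \frac{w}{-3} = w \left(- \frac{1}{3}\right) = - \frac{w}{3}$)
$- \frac{114358}{U{\left(-665 \right)}} = - \frac{114358}{\left(- \frac{1}{3}\right) \left(-665\right)} = - \frac{114358}{\frac{665}{3}} = \left(-114358\right) \frac{3}{665} = - \frac{343074}{665}$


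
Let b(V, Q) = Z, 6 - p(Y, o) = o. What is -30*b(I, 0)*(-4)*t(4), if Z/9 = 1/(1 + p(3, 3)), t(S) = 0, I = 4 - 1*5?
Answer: 0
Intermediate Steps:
I = -1 (I = 4 - 5 = -1)
p(Y, o) = 6 - o
Z = 9/4 (Z = 9/(1 + (6 - 1*3)) = 9/(1 + (6 - 3)) = 9/(1 + 3) = 9/4 ≈ 2.2500)
b(V, Q) = 9/4
-30*b(I, 0)*(-4)*t(4) = -30*(9/4)*(-4)*0 = -(-270)*0 = -30*0 = 0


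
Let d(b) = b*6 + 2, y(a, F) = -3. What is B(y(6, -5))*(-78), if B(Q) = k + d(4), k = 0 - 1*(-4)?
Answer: -2340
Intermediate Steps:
k = 4 (k = 0 + 4 = 4)
d(b) = 2 + 6*b (d(b) = 6*b + 2 = 2 + 6*b)
B(Q) = 30 (B(Q) = 4 + (2 + 6*4) = 4 + (2 + 24) = 4 + 26 = 30)
B(y(6, -5))*(-78) = 30*(-78) = -2340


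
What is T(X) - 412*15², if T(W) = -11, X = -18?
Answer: -92711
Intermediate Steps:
T(X) - 412*15² = -11 - 412*15² = -11 - 412*225 = -11 - 92700 = -92711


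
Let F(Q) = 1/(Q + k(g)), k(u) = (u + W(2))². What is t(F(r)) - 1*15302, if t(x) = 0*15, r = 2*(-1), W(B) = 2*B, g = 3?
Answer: -15302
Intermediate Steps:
k(u) = (4 + u)² (k(u) = (u + 2*2)² = (u + 4)² = (4 + u)²)
r = -2
F(Q) = 1/(49 + Q) (F(Q) = 1/(Q + (4 + 3)²) = 1/(Q + 7²) = 1/(Q + 49) = 1/(49 + Q))
t(x) = 0
t(F(r)) - 1*15302 = 0 - 1*15302 = 0 - 15302 = -15302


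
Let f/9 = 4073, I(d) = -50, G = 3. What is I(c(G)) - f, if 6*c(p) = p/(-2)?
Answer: -36707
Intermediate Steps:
c(p) = -p/12 (c(p) = (p/(-2))/6 = (p*(-1/2))/6 = (-p/2)/6 = -p/12)
f = 36657 (f = 9*4073 = 36657)
I(c(G)) - f = -50 - 1*36657 = -50 - 36657 = -36707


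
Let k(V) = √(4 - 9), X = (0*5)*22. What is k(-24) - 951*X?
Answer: I*√5 ≈ 2.2361*I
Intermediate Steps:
X = 0 (X = 0*22 = 0)
k(V) = I*√5 (k(V) = √(-5) = I*√5)
k(-24) - 951*X = I*√5 - 951*0 = I*√5 + 0 = I*√5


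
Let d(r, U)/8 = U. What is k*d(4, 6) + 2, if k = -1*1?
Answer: -46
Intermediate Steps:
d(r, U) = 8*U
k = -1
k*d(4, 6) + 2 = -8*6 + 2 = -1*48 + 2 = -48 + 2 = -46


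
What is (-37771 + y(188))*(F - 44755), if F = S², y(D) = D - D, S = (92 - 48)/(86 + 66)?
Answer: 2440992385329/1444 ≈ 1.6904e+9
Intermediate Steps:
S = 11/38 (S = 44/152 = 44*(1/152) = 11/38 ≈ 0.28947)
y(D) = 0
F = 121/1444 (F = (11/38)² = 121/1444 ≈ 0.083795)
(-37771 + y(188))*(F - 44755) = (-37771 + 0)*(121/1444 - 44755) = -37771*(-64626099/1444) = 2440992385329/1444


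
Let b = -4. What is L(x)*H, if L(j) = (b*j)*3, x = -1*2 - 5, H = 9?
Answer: 756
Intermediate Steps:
x = -7 (x = -2 - 5 = -7)
L(j) = -12*j (L(j) = -4*j*3 = -12*j)
L(x)*H = -12*(-7)*9 = 84*9 = 756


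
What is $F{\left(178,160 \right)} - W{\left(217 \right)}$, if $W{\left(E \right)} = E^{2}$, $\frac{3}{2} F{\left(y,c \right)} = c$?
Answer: $- \frac{140947}{3} \approx -46982.0$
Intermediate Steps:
$F{\left(y,c \right)} = \frac{2 c}{3}$
$F{\left(178,160 \right)} - W{\left(217 \right)} = \frac{2}{3} \cdot 160 - 217^{2} = \frac{320}{3} - 47089 = - \frac{140947}{3}$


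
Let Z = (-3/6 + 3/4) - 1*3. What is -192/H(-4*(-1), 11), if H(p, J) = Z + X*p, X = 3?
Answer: -768/37 ≈ -20.757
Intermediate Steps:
Z = -11/4 (Z = (-3*1/6 + 3*(1/4)) - 3 = (-1/2 + 3/4) - 3 = 1/4 - 3 = -11/4 ≈ -2.7500)
H(p, J) = -11/4 + 3*p
-192/H(-4*(-1), 11) = -192/(-11/4 + 3*(-4*(-1))) = -192/(-11/4 + 3*4) = -192/(-11/4 + 12) = -192/37/4 = -192*4/37 = -768/37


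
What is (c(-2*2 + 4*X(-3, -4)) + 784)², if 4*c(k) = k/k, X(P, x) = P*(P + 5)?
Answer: 9840769/16 ≈ 6.1505e+5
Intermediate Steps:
X(P, x) = P*(5 + P)
c(k) = ¼ (c(k) = (k/k)/4 = (¼)*1 = ¼)
(c(-2*2 + 4*X(-3, -4)) + 784)² = (¼ + 784)² = (3137/4)² = 9840769/16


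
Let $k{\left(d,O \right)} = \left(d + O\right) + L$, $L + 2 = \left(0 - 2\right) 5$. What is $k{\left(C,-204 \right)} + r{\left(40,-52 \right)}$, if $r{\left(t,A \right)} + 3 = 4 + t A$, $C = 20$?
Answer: $-2275$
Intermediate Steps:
$L = -12$ ($L = -2 + \left(0 - 2\right) 5 = -2 - 10 = -12$)
$k{\left(d,O \right)} = -12 + O + d$ ($k{\left(d,O \right)} = \left(d + O\right) - 12 = \left(O + d\right) - 12 = -12 + O + d$)
$r{\left(t,A \right)} = 1 + A t$ ($r{\left(t,A \right)} = -3 + \left(4 + t A\right) = -3 + \left(4 + A t\right) = 1 + A t$)
$k{\left(C,-204 \right)} + r{\left(40,-52 \right)} = \left(-12 - 204 + 20\right) + \left(1 - 2080\right) = -196 + \left(1 - 2080\right) = -196 - 2079 = -2275$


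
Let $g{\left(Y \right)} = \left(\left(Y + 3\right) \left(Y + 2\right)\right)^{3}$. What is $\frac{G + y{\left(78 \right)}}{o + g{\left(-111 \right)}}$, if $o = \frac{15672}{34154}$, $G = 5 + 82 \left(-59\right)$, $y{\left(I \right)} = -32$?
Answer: $- \frac{83079605}{27858795713040732} \approx -2.9822 \cdot 10^{-9}$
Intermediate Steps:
$G = -4833$ ($G = 5 - 4838 = -4833$)
$o = \frac{7836}{17077}$ ($o = 15672 \cdot \frac{1}{34154} = \frac{7836}{17077} \approx 0.45886$)
$g{\left(Y \right)} = \left(2 + Y\right)^{3} \left(3 + Y\right)^{3}$ ($g{\left(Y \right)} = \left(\left(3 + Y\right) \left(2 + Y\right)\right)^{3} = \left(\left(2 + Y\right) \left(3 + Y\right)\right)^{3} = \left(2 + Y\right)^{3} \left(3 + Y\right)^{3}$)
$\frac{G + y{\left(78 \right)}}{o + g{\left(-111 \right)}} = \frac{-4833 - 32}{\frac{7836}{17077} + \left(2 - 111\right)^{3} \left(3 - 111\right)^{3}} = - \frac{4865}{\frac{7836}{17077} + \left(-109\right)^{3} \left(-108\right)^{3}} = - \frac{4865}{\frac{7836}{17077} - -1631363571648} = - \frac{4865}{\frac{7836}{17077} + 1631363571648} = - \frac{4865}{\frac{27858795713040732}{17077}} = \left(-4865\right) \frac{17077}{27858795713040732} = - \frac{83079605}{27858795713040732}$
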